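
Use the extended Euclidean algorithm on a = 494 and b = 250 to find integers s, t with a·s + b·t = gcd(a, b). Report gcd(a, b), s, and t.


Euclidean algorithm on (494, 250) — divide until remainder is 0:
  494 = 1 · 250 + 244
  250 = 1 · 244 + 6
  244 = 40 · 6 + 4
  6 = 1 · 4 + 2
  4 = 2 · 2 + 0
gcd(494, 250) = 2.
Track Bezout coefficients alongside the remainders: start with r₀ = 494 = a·1 + b·0 (s = 1, t = 0) and r₁ = 250 = a·0 + b·1 (s = 0, t = 1); each new remainder r_{k+1} = r_{k-1} − q_k·r_k inherits s_{k+1} = s_{k-1} − q_k·s_k, t_{k+1} = t_{k-1} − q_k·t_k, so r_k = a·s_k + b·t_k at every step:
  q = 1: r = 244, s = 1 − 1·0 = 1, t = 0 − 1·1 = -1  (check: 494·1 + 250·(-1) = 244)
  q = 1: r = 6, s = 0 − 1·1 = -1, t = 1 − 1·(-1) = 2  (check: 494·(-1) + 250·2 = 6)
  q = 40: r = 4, s = 1 − 40·(-1) = 41, t = -1 − 40·2 = -81  (check: 494·41 + 250·(-81) = 4)
  q = 1: r = 2, s = -1 − 1·41 = -42, t = 2 − 1·(-81) = 83  (check: 494·(-42) + 250·83 = 2)
The row with r = 2 (the gcd) gives the Bezout coefficients s = -42, t = 83.
Result: 494 · (-42) + 250 · (83) = 2.

gcd(494, 250) = 2; s = -42, t = 83 (check: 494·(-42) + 250·83 = 2).


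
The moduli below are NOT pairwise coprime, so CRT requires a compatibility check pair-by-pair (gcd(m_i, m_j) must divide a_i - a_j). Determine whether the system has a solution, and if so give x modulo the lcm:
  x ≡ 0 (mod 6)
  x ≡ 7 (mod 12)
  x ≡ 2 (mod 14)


Moduli 6, 12, 14 are not pairwise coprime, so CRT works modulo lcm(m_i) when all pairwise compatibility conditions hold.
Pairwise compatibility: gcd(m_i, m_j) must divide a_i - a_j for every pair.
Merge one congruence at a time:
  Start: x ≡ 0 (mod 6).
  Combine with x ≡ 7 (mod 12): gcd(6, 12) = 6, and 7 - 0 = 7 is NOT divisible by 6.
    ⇒ system is inconsistent (no integer solution).

No solution (the system is inconsistent).


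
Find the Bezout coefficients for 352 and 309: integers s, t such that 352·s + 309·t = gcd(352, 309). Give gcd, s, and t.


Euclidean algorithm on (352, 309) — divide until remainder is 0:
  352 = 1 · 309 + 43
  309 = 7 · 43 + 8
  43 = 5 · 8 + 3
  8 = 2 · 3 + 2
  3 = 1 · 2 + 1
  2 = 2 · 1 + 0
gcd(352, 309) = 1.
Track Bezout coefficients alongside the remainders: start with r₀ = 352 = a·1 + b·0 (s = 1, t = 0) and r₁ = 309 = a·0 + b·1 (s = 0, t = 1); each new remainder r_{k+1} = r_{k-1} − q_k·r_k inherits s_{k+1} = s_{k-1} − q_k·s_k, t_{k+1} = t_{k-1} − q_k·t_k, so r_k = a·s_k + b·t_k at every step:
  q = 1: r = 43, s = 1 − 1·0 = 1, t = 0 − 1·1 = -1  (check: 352·1 + 309·(-1) = 43)
  q = 7: r = 8, s = 0 − 7·1 = -7, t = 1 − 7·(-1) = 8  (check: 352·(-7) + 309·8 = 8)
  q = 5: r = 3, s = 1 − 5·(-7) = 36, t = -1 − 5·8 = -41  (check: 352·36 + 309·(-41) = 3)
  q = 2: r = 2, s = -7 − 2·36 = -79, t = 8 − 2·(-41) = 90  (check: 352·(-79) + 309·90 = 2)
  q = 1: r = 1, s = 36 − 1·(-79) = 115, t = -41 − 1·90 = -131  (check: 352·115 + 309·(-131) = 1)
The row with r = 1 (the gcd) gives the Bezout coefficients s = 115, t = -131.
Result: 352 · (115) + 309 · (-131) = 1.

gcd(352, 309) = 1; s = 115, t = -131 (check: 352·115 + 309·(-131) = 1).


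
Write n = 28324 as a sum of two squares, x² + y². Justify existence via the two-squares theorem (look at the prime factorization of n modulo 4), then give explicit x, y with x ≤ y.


Step 1: Factor n = 28324 = 2^2 · 73 · 97.
Step 2: Check the mod-4 condition on each prime factor: 2 = 2 (special); 73 ≡ 1 (mod 4), exponent 1; 97 ≡ 1 (mod 4), exponent 1.
All primes ≡ 3 (mod 4) appear to even exponent (or don't appear), so by the two-squares theorem n IS expressible as a sum of two squares.
Step 3: Build a representation. Group n = k² · m with k = 2 and m = 73 · 97 = 7081 (a product of primes ≡ 1 (mod 4)); a representation of m scales to one of n via (k·x)² + (k·y)² = k²(x² + y²). Each prime p ≡ 1 (mod 4) is itself a sum of two squares; find a² by testing p − a² for a perfect square:
  73: 73 − 1² = 72, 73 − 2² = 69, 73 − 3² = 64 = 8² ⇒ 73 = 3² + 8².
  97: 97 − 1² = 96, 97 − 2² = 93, 97 − 3² = 88, 97 − 4² = 81 = 9² ⇒ 97 = 4² + 9².
  Combine using the Brahmagupta–Fibonacci identity (a² + b²)(c² + d²) = (ac − bd)² + (ad + bc)² = (ac + bd)² + (ad − bc)²:
  73 · 97 = 7081: from (3² + 8²)(4² + 9²), take (3·4 − 8·9, 3·9 + 8·4) = (12 − 72, 27 + 32) = (-60, 59); dropping signs (only squares matter) gives (60, 59); check 60² + 59² = 3600 + 3481 = 7081 ✓.
  Scale by k = 2: (2·60, 2·59) = (120, 118).
Step 4: Order so x ≤ y and verify: 118² + 120² = 13924 + 14400 = 28324 = n. ✓

n = 28324 = 118² + 120² (one valid representation with x ≤ y).


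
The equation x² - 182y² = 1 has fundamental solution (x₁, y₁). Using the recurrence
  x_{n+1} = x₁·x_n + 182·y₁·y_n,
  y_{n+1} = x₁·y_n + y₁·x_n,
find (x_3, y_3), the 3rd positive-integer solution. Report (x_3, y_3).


Step 1: Find the fundamental solution (x₁, y₁) of x² - 182y² = 1.
  Expand √182 as a continued fraction. a₀ = ⌊√182⌋ = 13; iterate m_{k+1} = d_k·a_k − m_k, d_{k+1} = (182 − m_{k+1}²)/d_k, a_{k+1} = ⌊(a₀ + m_{k+1})/d_{k+1}⌋ (starting m₀ = 0, d₀ = 1), with convergents p_k = a_k·p_{k-1} + p_{k-2}, q_k = a_k·q_{k-1} + q_{k-2} (p₋₁ = 1, q₋₁ = 0):
  k = 0: a₀ = 13; p₀/q₀ = 13/1; p₀² − 182·q₀² = 169 − 182 = -13.
  k = 1: m = 13, d = 13, a = ⌊(13 + 13)/13⌋ = 2; p/q = (2·13 + 1)/(2·1 + 0) = 27/2; p² − 182·q² = 729 − 728 = 1.
  The first convergent with p² − 182·q² = 1 gives the fundamental solution (x₁, y₁) = (27, 2).
Step 2: Apply the recurrence (x_{n+1}, y_{n+1}) = (x₁x_n + 182y₁y_n, x₁y_n + y₁x_n) repeatedly.
  From (x_1, y_1) = (27, 2): x_2 = 27·27 + 182·2·2 = 1457; y_2 = 27·2 + 2·27 = 108.
  From (x_2, y_2) = (1457, 108): x_3 = 27·1457 + 182·2·108 = 78651; y_3 = 27·108 + 2·1457 = 5830.
Step 3: Verify x_3² - 182·y_3² = 6185979801 - 6185979800 = 1 (should be 1). ✓

(x_1, y_1) = (27, 2); (x_3, y_3) = (78651, 5830).


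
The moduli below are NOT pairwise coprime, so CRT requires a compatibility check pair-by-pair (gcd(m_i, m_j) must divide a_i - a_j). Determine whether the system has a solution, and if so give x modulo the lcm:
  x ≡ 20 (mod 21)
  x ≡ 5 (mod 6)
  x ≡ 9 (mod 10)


Moduli 21, 6, 10 are not pairwise coprime, so CRT works modulo lcm(m_i) when all pairwise compatibility conditions hold.
Pairwise compatibility: gcd(m_i, m_j) must divide a_i - a_j for every pair.
Merge one congruence at a time:
  Start: x ≡ 20 (mod 21).
  Combine with x ≡ 5 (mod 6): gcd(21, 6) = 3; 5 - 20 = -15, which IS divisible by 3, so compatible.
    Write x = 20 + 21·t and substitute into x ≡ 5 (mod 6): 21·t ≡ 5 − 20 = -15 (mod 6).
    Divide the congruence (and modulus) by g = 3: 7·t ≡ -5 (mod 2).
    Reduce coefficients mod 2: 1·t ≡ 1 (mod 2).
    So t ≡ 1 (mod 2).
    Then x = 20 + 21·1 = 41, valid modulo lcm(21, 6) = 42: x ≡ 41 (mod 42).
  Combine with x ≡ 9 (mod 10): gcd(42, 10) = 2; 9 - 41 = -32, which IS divisible by 2, so compatible.
    Write x = 41 + 42·t and substitute into x ≡ 9 (mod 10): 42·t ≡ 9 − 41 = -32 (mod 10).
    Divide the congruence (and modulus) by g = 2: 21·t ≡ -16 (mod 5).
    Reduce coefficients mod 5: 1·t ≡ 4 (mod 5).
    So t ≡ 4 (mod 5).
    Then x = 41 + 42·4 = 209, valid modulo lcm(42, 10) = 210: x ≡ 209 (mod 210).
Verify: 209 mod 21 = 20, 209 mod 6 = 5, 209 mod 10 = 9.

x ≡ 209 (mod 210).


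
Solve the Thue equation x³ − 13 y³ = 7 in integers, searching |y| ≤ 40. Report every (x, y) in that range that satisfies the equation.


The equation is x³ - 13y³ = 7. For fixed y, x³ = 13·y³ + 7, so a solution requires the RHS to be a perfect cube.
Strategy: iterate y from -40 to 40, compute RHS = 13·y³ + 7, and check whether it is a (positive or negative) perfect cube.
Check small values of y:
  y = 0: RHS = 7 is not a perfect cube.
  y = 1: RHS = 20 is not a perfect cube.
  y = -1: RHS = -6 is not a perfect cube.
  y = 2: RHS = 111 is not a perfect cube.
  y = -2: RHS = -97 is not a perfect cube.
  y = 3: RHS = 358 is not a perfect cube.
  y = -3: RHS = -344 is not a perfect cube.
Continuing the search up to |y| = 40 finds no solutions either.
No (x, y) in the scanned range satisfies the equation.

No integer solutions with |y| ≤ 40.


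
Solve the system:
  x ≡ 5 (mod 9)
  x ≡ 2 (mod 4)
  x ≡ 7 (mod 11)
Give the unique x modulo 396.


Moduli 9, 4, 11 are pairwise coprime; by CRT there is a unique solution modulo M = 9 · 4 · 11 = 396.
Solve pairwise, accumulating the modulus:
  Start with x ≡ 5 (mod 9).
  Combine with x ≡ 2 (mod 4): since gcd(9, 4) = 1, we get a unique residue mod 36.
    Write x = 5 + 9·t and substitute into x ≡ 2 (mod 4): 9·t ≡ 2 − 5 = -3 (mod 4).
    Reduce coefficients mod 4: 1·t ≡ 1 (mod 4).
    So t ≡ 1 (mod 4).
    Then x = 5 + 9·1 = 14, valid modulo lcm(9, 4) = 36: x ≡ 14 (mod 36).
  Combine with x ≡ 7 (mod 11): since gcd(36, 11) = 1, we get a unique residue mod 396.
    Write x = 14 + 36·t and substitute into x ≡ 7 (mod 11): 36·t ≡ 7 − 14 = -7 (mod 11).
    Reduce coefficients mod 11: 3·t ≡ 4 (mod 11).
    The inverse of 3 mod 11 is 4 (since 3·4 = 12 = 1·11 + 1), so t ≡ 4·4 = 16 ≡ 5 (mod 11).
    Then x = 14 + 36·5 = 194, valid modulo lcm(36, 11) = 396: x ≡ 194 (mod 396).
Verify: 194 mod 9 = 5 ✓, 194 mod 4 = 2 ✓, 194 mod 11 = 7 ✓.

x ≡ 194 (mod 396).


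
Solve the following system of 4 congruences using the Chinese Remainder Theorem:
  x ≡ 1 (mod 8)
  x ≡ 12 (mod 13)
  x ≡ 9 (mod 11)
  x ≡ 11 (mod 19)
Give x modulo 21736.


Product of moduli M = 8 · 13 · 11 · 19 = 21736.
Merge one congruence at a time:
  Start: x ≡ 1 (mod 8).
  Combine with x ≡ 12 (mod 13); new modulus lcm = 104.
    Write x = 1 + 8·t and substitute into x ≡ 12 (mod 13): 8·t ≡ 12 − 1 = 11 (mod 13).
    The inverse of 8 mod 13 is 5 (since 8·5 = 40 = 3·13 + 1), so t ≡ 5·11 = 55 ≡ 3 (mod 13).
    Then x = 1 + 8·3 = 25, valid modulo lcm(8, 13) = 104: x ≡ 25 (mod 104).
  Combine with x ≡ 9 (mod 11); new modulus lcm = 1144.
    Write x = 25 + 104·t and substitute into x ≡ 9 (mod 11): 104·t ≡ 9 − 25 = -16 (mod 11).
    Reduce coefficients mod 11: 5·t ≡ 6 (mod 11).
    The inverse of 5 mod 11 is 9 (since 5·9 = 45 = 4·11 + 1), so t ≡ 9·6 = 54 ≡ 10 (mod 11).
    Then x = 25 + 104·10 = 1065, valid modulo lcm(104, 11) = 1144: x ≡ 1065 (mod 1144).
  Combine with x ≡ 11 (mod 19); new modulus lcm = 21736.
    Write x = 1065 + 1144·t and substitute into x ≡ 11 (mod 19): 1144·t ≡ 11 − 1065 = -1054 (mod 19).
    Reduce coefficients mod 19: 4·t ≡ 10 (mod 19).
    The inverse of 4 mod 19 is 5 (since 4·5 = 20 = 1·19 + 1), so t ≡ 5·10 = 50 ≡ 12 (mod 19).
    Then x = 1065 + 1144·12 = 14793, valid modulo lcm(1144, 19) = 21736: x ≡ 14793 (mod 21736).
Verify against each original: 14793 mod 8 = 1, 14793 mod 13 = 12, 14793 mod 11 = 9, 14793 mod 19 = 11.

x ≡ 14793 (mod 21736).


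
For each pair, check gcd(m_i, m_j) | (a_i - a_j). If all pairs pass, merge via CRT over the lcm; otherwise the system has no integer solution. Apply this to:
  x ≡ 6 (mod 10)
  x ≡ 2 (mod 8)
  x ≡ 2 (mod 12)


Moduli 10, 8, 12 are not pairwise coprime, so CRT works modulo lcm(m_i) when all pairwise compatibility conditions hold.
Pairwise compatibility: gcd(m_i, m_j) must divide a_i - a_j for every pair.
Merge one congruence at a time:
  Start: x ≡ 6 (mod 10).
  Combine with x ≡ 2 (mod 8): gcd(10, 8) = 2; 2 - 6 = -4, which IS divisible by 2, so compatible.
    Write x = 6 + 10·t and substitute into x ≡ 2 (mod 8): 10·t ≡ 2 − 6 = -4 (mod 8).
    Divide the congruence (and modulus) by g = 2: 5·t ≡ -2 (mod 4).
    Reduce coefficients mod 4: 1·t ≡ 2 (mod 4).
    So t ≡ 2 (mod 4).
    Then x = 6 + 10·2 = 26, valid modulo lcm(10, 8) = 40: x ≡ 26 (mod 40).
  Combine with x ≡ 2 (mod 12): gcd(40, 12) = 4; 2 - 26 = -24, which IS divisible by 4, so compatible.
    Write x = 26 + 40·t and substitute into x ≡ 2 (mod 12): 40·t ≡ 2 − 26 = -24 (mod 12).
    Divide the congruence (and modulus) by g = 4: 10·t ≡ -6 (mod 3).
    Reduce coefficients mod 3: 1·t ≡ 0 (mod 3).
    So t ≡ 0 (mod 3).
    Then x = 26 + 40·0 = 26, valid modulo lcm(40, 12) = 120: x ≡ 26 (mod 120).
Verify: 26 mod 10 = 6, 26 mod 8 = 2, 26 mod 12 = 2.

x ≡ 26 (mod 120).


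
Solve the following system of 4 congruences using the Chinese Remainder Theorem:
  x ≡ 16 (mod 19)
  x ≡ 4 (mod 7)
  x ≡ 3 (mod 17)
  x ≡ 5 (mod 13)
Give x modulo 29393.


Product of moduli M = 19 · 7 · 17 · 13 = 29393.
Merge one congruence at a time:
  Start: x ≡ 16 (mod 19).
  Combine with x ≡ 4 (mod 7); new modulus lcm = 133.
    Write x = 16 + 19·t and substitute into x ≡ 4 (mod 7): 19·t ≡ 4 − 16 = -12 (mod 7).
    Reduce coefficients mod 7: 5·t ≡ 2 (mod 7).
    The inverse of 5 mod 7 is 3 (since 5·3 = 15 = 2·7 + 1), so t ≡ 3·2 = 6 ≡ 6 (mod 7).
    Then x = 16 + 19·6 = 130, valid modulo lcm(19, 7) = 133: x ≡ 130 (mod 133).
  Combine with x ≡ 3 (mod 17); new modulus lcm = 2261.
    Write x = 130 + 133·t and substitute into x ≡ 3 (mod 17): 133·t ≡ 3 − 130 = -127 (mod 17).
    Reduce coefficients mod 17: 14·t ≡ 9 (mod 17).
    The inverse of 14 mod 17 is 11 (since 14·11 = 154 = 9·17 + 1), so t ≡ 11·9 = 99 ≡ 14 (mod 17).
    Then x = 130 + 133·14 = 1992, valid modulo lcm(133, 17) = 2261: x ≡ 1992 (mod 2261).
  Combine with x ≡ 5 (mod 13); new modulus lcm = 29393.
    Write x = 1992 + 2261·t and substitute into x ≡ 5 (mod 13): 2261·t ≡ 5 − 1992 = -1987 (mod 13).
    Reduce coefficients mod 13: 12·t ≡ 2 (mod 13).
    The inverse of 12 mod 13 is 12 (since 12·12 = 144 = 11·13 + 1), so t ≡ 12·2 = 24 ≡ 11 (mod 13).
    Then x = 1992 + 2261·11 = 26863, valid modulo lcm(2261, 13) = 29393: x ≡ 26863 (mod 29393).
Verify against each original: 26863 mod 19 = 16, 26863 mod 7 = 4, 26863 mod 17 = 3, 26863 mod 13 = 5.

x ≡ 26863 (mod 29393).


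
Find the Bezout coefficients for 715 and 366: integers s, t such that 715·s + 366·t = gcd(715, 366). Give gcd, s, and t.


Euclidean algorithm on (715, 366) — divide until remainder is 0:
  715 = 1 · 366 + 349
  366 = 1 · 349 + 17
  349 = 20 · 17 + 9
  17 = 1 · 9 + 8
  9 = 1 · 8 + 1
  8 = 8 · 1 + 0
gcd(715, 366) = 1.
Track Bezout coefficients alongside the remainders: start with r₀ = 715 = a·1 + b·0 (s = 1, t = 0) and r₁ = 366 = a·0 + b·1 (s = 0, t = 1); each new remainder r_{k+1} = r_{k-1} − q_k·r_k inherits s_{k+1} = s_{k-1} − q_k·s_k, t_{k+1} = t_{k-1} − q_k·t_k, so r_k = a·s_k + b·t_k at every step:
  q = 1: r = 349, s = 1 − 1·0 = 1, t = 0 − 1·1 = -1  (check: 715·1 + 366·(-1) = 349)
  q = 1: r = 17, s = 0 − 1·1 = -1, t = 1 − 1·(-1) = 2  (check: 715·(-1) + 366·2 = 17)
  q = 20: r = 9, s = 1 − 20·(-1) = 21, t = -1 − 20·2 = -41  (check: 715·21 + 366·(-41) = 9)
  q = 1: r = 8, s = -1 − 1·21 = -22, t = 2 − 1·(-41) = 43  (check: 715·(-22) + 366·43 = 8)
  q = 1: r = 1, s = 21 − 1·(-22) = 43, t = -41 − 1·43 = -84  (check: 715·43 + 366·(-84) = 1)
The row with r = 1 (the gcd) gives the Bezout coefficients s = 43, t = -84.
Result: 715 · (43) + 366 · (-84) = 1.

gcd(715, 366) = 1; s = 43, t = -84 (check: 715·43 + 366·(-84) = 1).


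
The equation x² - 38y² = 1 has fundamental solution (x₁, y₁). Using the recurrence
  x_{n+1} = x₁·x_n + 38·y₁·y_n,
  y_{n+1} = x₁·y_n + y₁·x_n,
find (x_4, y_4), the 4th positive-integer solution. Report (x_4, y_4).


Step 1: Find the fundamental solution (x₁, y₁) of x² - 38y² = 1.
  Expand √38 as a continued fraction. a₀ = ⌊√38⌋ = 6; iterate m_{k+1} = d_k·a_k − m_k, d_{k+1} = (38 − m_{k+1}²)/d_k, a_{k+1} = ⌊(a₀ + m_{k+1})/d_{k+1}⌋ (starting m₀ = 0, d₀ = 1), with convergents p_k = a_k·p_{k-1} + p_{k-2}, q_k = a_k·q_{k-1} + q_{k-2} (p₋₁ = 1, q₋₁ = 0):
  k = 0: a₀ = 6; p₀/q₀ = 6/1; p₀² − 38·q₀² = 36 − 38 = -2.
  k = 1: m = 6, d = 2, a = ⌊(6 + 6)/2⌋ = 6; p/q = (6·6 + 1)/(6·1 + 0) = 37/6; p² − 38·q² = 1369 − 1368 = 1.
  The first convergent with p² − 38·q² = 1 gives the fundamental solution (x₁, y₁) = (37, 6).
Step 2: Apply the recurrence (x_{n+1}, y_{n+1}) = (x₁x_n + 38y₁y_n, x₁y_n + y₁x_n) repeatedly.
  From (x_1, y_1) = (37, 6): x_2 = 37·37 + 38·6·6 = 2737; y_2 = 37·6 + 6·37 = 444.
  From (x_2, y_2) = (2737, 444): x_3 = 37·2737 + 38·6·444 = 202501; y_3 = 37·444 + 6·2737 = 32850.
  From (x_3, y_3) = (202501, 32850): x_4 = 37·202501 + 38·6·32850 = 14982337; y_4 = 37·32850 + 6·202501 = 2430456.
Step 3: Verify x_4² - 38·y_4² = 224470421981569 - 224470421981568 = 1 (should be 1). ✓

(x_1, y_1) = (37, 6); (x_4, y_4) = (14982337, 2430456).


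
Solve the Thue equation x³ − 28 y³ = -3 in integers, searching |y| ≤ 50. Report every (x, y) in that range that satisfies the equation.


The equation is x³ - 28y³ = -3. For fixed y, x³ = 28·y³ − 3, so a solution requires the RHS to be a perfect cube.
Strategy: iterate y from -50 to 50, compute RHS = 28·y³ − 3, and check whether it is a (positive or negative) perfect cube.
Check small values of y:
  y = 0: RHS = -3 is not a perfect cube.
  y = 1: RHS = 25 is not a perfect cube.
  y = -1: RHS = -31 is not a perfect cube.
  y = 2: RHS = 221 is not a perfect cube.
  y = -2: RHS = -227 is not a perfect cube.
  y = 3: RHS = 753 is not a perfect cube.
  y = -3: RHS = -759 is not a perfect cube.
Continuing the search up to |y| = 50 finds no solutions either.
No (x, y) in the scanned range satisfies the equation.

No integer solutions with |y| ≤ 50.


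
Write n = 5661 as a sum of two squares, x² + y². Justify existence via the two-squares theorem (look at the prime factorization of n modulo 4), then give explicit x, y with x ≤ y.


Step 1: Factor n = 5661 = 3^2 · 17 · 37.
Step 2: Check the mod-4 condition on each prime factor: 3 ≡ 3 (mod 4), exponent 2 (must be even); 17 ≡ 1 (mod 4), exponent 1; 37 ≡ 1 (mod 4), exponent 1.
All primes ≡ 3 (mod 4) appear to even exponent (or don't appear), so by the two-squares theorem n IS expressible as a sum of two squares.
Step 3: Build a representation. Group n = k² · m with k = 3 and m = 17 · 37 = 629 (a product of primes ≡ 1 (mod 4)); a representation of m scales to one of n via (k·x)² + (k·y)² = k²(x² + y²). Each prime p ≡ 1 (mod 4) is itself a sum of two squares; find a² by testing p − a² for a perfect square:
  17: 17 − 1² = 16 = 4² ⇒ 17 = 1² + 4².
  37: 37 − 1² = 36 = 6² ⇒ 37 = 1² + 6².
  Combine using the Brahmagupta–Fibonacci identity (a² + b²)(c² + d²) = (ac − bd)² + (ad + bc)² = (ac + bd)² + (ad − bc)²:
  17 · 37 = 629: from (1² + 4²)(1² + 6²), take (1·1 − 4·6, 1·6 + 4·1) = (1 − 24, 6 + 4) = (-23, 10); dropping signs (only squares matter) gives (23, 10); check 23² + 10² = 529 + 100 = 629 ✓.
  Scale by k = 3: (3·23, 3·10) = (69, 30).
Step 4: Order so x ≤ y and verify: 30² + 69² = 900 + 4761 = 5661 = n. ✓

n = 5661 = 30² + 69² (one valid representation with x ≤ y).


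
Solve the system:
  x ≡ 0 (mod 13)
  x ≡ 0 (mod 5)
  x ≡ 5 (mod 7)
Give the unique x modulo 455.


Moduli 13, 5, 7 are pairwise coprime; by CRT there is a unique solution modulo M = 13 · 5 · 7 = 455.
Solve pairwise, accumulating the modulus:
  Start with x ≡ 0 (mod 13).
  Combine with x ≡ 0 (mod 5): since gcd(13, 5) = 1, we get a unique residue mod 65.
    Write x = 0 + 13·t and substitute into x ≡ 0 (mod 5): 13·t ≡ 0 − 0 = 0 (mod 5).
    Reduce coefficients mod 5: 3·t ≡ 0 (mod 5).
    The inverse of 3 mod 5 is 2 (since 3·2 = 6 = 1·5 + 1), so t ≡ 2·0 = 0 ≡ 0 (mod 5).
    Then x = 0 + 13·0 = 0, valid modulo lcm(13, 5) = 65: x ≡ 0 (mod 65).
  Combine with x ≡ 5 (mod 7): since gcd(65, 7) = 1, we get a unique residue mod 455.
    Write x = 0 + 65·t and substitute into x ≡ 5 (mod 7): 65·t ≡ 5 − 0 = 5 (mod 7).
    Reduce coefficients mod 7: 2·t ≡ 5 (mod 7).
    The inverse of 2 mod 7 is 4 (since 2·4 = 8 = 1·7 + 1), so t ≡ 4·5 = 20 ≡ 6 (mod 7).
    Then x = 0 + 65·6 = 390, valid modulo lcm(65, 7) = 455: x ≡ 390 (mod 455).
Verify: 390 mod 13 = 0 ✓, 390 mod 5 = 0 ✓, 390 mod 7 = 5 ✓.

x ≡ 390 (mod 455).


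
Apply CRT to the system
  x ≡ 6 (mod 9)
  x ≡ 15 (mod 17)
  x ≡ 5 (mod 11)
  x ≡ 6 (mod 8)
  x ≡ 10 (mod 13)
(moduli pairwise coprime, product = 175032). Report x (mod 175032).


Product of moduli M = 9 · 17 · 11 · 8 · 13 = 175032.
Merge one congruence at a time:
  Start: x ≡ 6 (mod 9).
  Combine with x ≡ 15 (mod 17); new modulus lcm = 153.
    Write x = 6 + 9·t and substitute into x ≡ 15 (mod 17): 9·t ≡ 15 − 6 = 9 (mod 17).
    The inverse of 9 mod 17 is 2 (since 9·2 = 18 = 1·17 + 1), so t ≡ 2·9 = 18 ≡ 1 (mod 17).
    Then x = 6 + 9·1 = 15, valid modulo lcm(9, 17) = 153: x ≡ 15 (mod 153).
  Combine with x ≡ 5 (mod 11); new modulus lcm = 1683.
    Write x = 15 + 153·t and substitute into x ≡ 5 (mod 11): 153·t ≡ 5 − 15 = -10 (mod 11).
    Reduce coefficients mod 11: 10·t ≡ 1 (mod 11).
    The inverse of 10 mod 11 is 10 (since 10·10 = 100 = 9·11 + 1), so t ≡ 10·1 = 10 ≡ 10 (mod 11).
    Then x = 15 + 153·10 = 1545, valid modulo lcm(153, 11) = 1683: x ≡ 1545 (mod 1683).
  Combine with x ≡ 6 (mod 8); new modulus lcm = 13464.
    Write x = 1545 + 1683·t and substitute into x ≡ 6 (mod 8): 1683·t ≡ 6 − 1545 = -1539 (mod 8).
    Reduce coefficients mod 8: 3·t ≡ 5 (mod 8).
    The inverse of 3 mod 8 is 3 (since 3·3 = 9 = 1·8 + 1), so t ≡ 3·5 = 15 ≡ 7 (mod 8).
    Then x = 1545 + 1683·7 = 13326, valid modulo lcm(1683, 8) = 13464: x ≡ 13326 (mod 13464).
  Combine with x ≡ 10 (mod 13); new modulus lcm = 175032.
    Write x = 13326 + 13464·t and substitute into x ≡ 10 (mod 13): 13464·t ≡ 10 − 13326 = -13316 (mod 13).
    Reduce coefficients mod 13: 9·t ≡ 9 (mod 13).
    The inverse of 9 mod 13 is 3 (since 9·3 = 27 = 2·13 + 1), so t ≡ 3·9 = 27 ≡ 1 (mod 13).
    Then x = 13326 + 13464·1 = 26790, valid modulo lcm(13464, 13) = 175032: x ≡ 26790 (mod 175032).
Verify against each original: 26790 mod 9 = 6, 26790 mod 17 = 15, 26790 mod 11 = 5, 26790 mod 8 = 6, 26790 mod 13 = 10.

x ≡ 26790 (mod 175032).


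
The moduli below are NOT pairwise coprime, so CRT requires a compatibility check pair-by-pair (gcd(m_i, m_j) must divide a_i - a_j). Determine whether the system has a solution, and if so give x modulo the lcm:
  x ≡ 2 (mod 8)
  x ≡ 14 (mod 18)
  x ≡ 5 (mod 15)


Moduli 8, 18, 15 are not pairwise coprime, so CRT works modulo lcm(m_i) when all pairwise compatibility conditions hold.
Pairwise compatibility: gcd(m_i, m_j) must divide a_i - a_j for every pair.
Merge one congruence at a time:
  Start: x ≡ 2 (mod 8).
  Combine with x ≡ 14 (mod 18): gcd(8, 18) = 2; 14 - 2 = 12, which IS divisible by 2, so compatible.
    Write x = 2 + 8·t and substitute into x ≡ 14 (mod 18): 8·t ≡ 14 − 2 = 12 (mod 18).
    Divide the congruence (and modulus) by g = 2: 4·t ≡ 6 (mod 9).
    The inverse of 4 mod 9 is 7 (since 4·7 = 28 = 3·9 + 1), so t ≡ 7·6 = 42 ≡ 6 (mod 9).
    Then x = 2 + 8·6 = 50, valid modulo lcm(8, 18) = 72: x ≡ 50 (mod 72).
  Combine with x ≡ 5 (mod 15): gcd(72, 15) = 3; 5 - 50 = -45, which IS divisible by 3, so compatible.
    Write x = 50 + 72·t and substitute into x ≡ 5 (mod 15): 72·t ≡ 5 − 50 = -45 (mod 15).
    Divide the congruence (and modulus) by g = 3: 24·t ≡ -15 (mod 5).
    Reduce coefficients mod 5: 4·t ≡ 0 (mod 5).
    The inverse of 4 mod 5 is 4 (since 4·4 = 16 = 3·5 + 1), so t ≡ 4·0 = 0 ≡ 0 (mod 5).
    Then x = 50 + 72·0 = 50, valid modulo lcm(72, 15) = 360: x ≡ 50 (mod 360).
Verify: 50 mod 8 = 2, 50 mod 18 = 14, 50 mod 15 = 5.

x ≡ 50 (mod 360).


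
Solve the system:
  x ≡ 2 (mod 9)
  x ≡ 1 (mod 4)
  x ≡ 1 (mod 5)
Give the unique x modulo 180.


Moduli 9, 4, 5 are pairwise coprime; by CRT there is a unique solution modulo M = 9 · 4 · 5 = 180.
Solve pairwise, accumulating the modulus:
  Start with x ≡ 2 (mod 9).
  Combine with x ≡ 1 (mod 4): since gcd(9, 4) = 1, we get a unique residue mod 36.
    Write x = 2 + 9·t and substitute into x ≡ 1 (mod 4): 9·t ≡ 1 − 2 = -1 (mod 4).
    Reduce coefficients mod 4: 1·t ≡ 3 (mod 4).
    So t ≡ 3 (mod 4).
    Then x = 2 + 9·3 = 29, valid modulo lcm(9, 4) = 36: x ≡ 29 (mod 36).
  Combine with x ≡ 1 (mod 5): since gcd(36, 5) = 1, we get a unique residue mod 180.
    Write x = 29 + 36·t and substitute into x ≡ 1 (mod 5): 36·t ≡ 1 − 29 = -28 (mod 5).
    Reduce coefficients mod 5: 1·t ≡ 2 (mod 5).
    So t ≡ 2 (mod 5).
    Then x = 29 + 36·2 = 101, valid modulo lcm(36, 5) = 180: x ≡ 101 (mod 180).
Verify: 101 mod 9 = 2 ✓, 101 mod 4 = 1 ✓, 101 mod 5 = 1 ✓.

x ≡ 101 (mod 180).


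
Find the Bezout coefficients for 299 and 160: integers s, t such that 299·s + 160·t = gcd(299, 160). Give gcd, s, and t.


Euclidean algorithm on (299, 160) — divide until remainder is 0:
  299 = 1 · 160 + 139
  160 = 1 · 139 + 21
  139 = 6 · 21 + 13
  21 = 1 · 13 + 8
  13 = 1 · 8 + 5
  8 = 1 · 5 + 3
  5 = 1 · 3 + 2
  3 = 1 · 2 + 1
  2 = 2 · 1 + 0
gcd(299, 160) = 1.
Track Bezout coefficients alongside the remainders: start with r₀ = 299 = a·1 + b·0 (s = 1, t = 0) and r₁ = 160 = a·0 + b·1 (s = 0, t = 1); each new remainder r_{k+1} = r_{k-1} − q_k·r_k inherits s_{k+1} = s_{k-1} − q_k·s_k, t_{k+1} = t_{k-1} − q_k·t_k, so r_k = a·s_k + b·t_k at every step:
  q = 1: r = 139, s = 1 − 1·0 = 1, t = 0 − 1·1 = -1  (check: 299·1 + 160·(-1) = 139)
  q = 1: r = 21, s = 0 − 1·1 = -1, t = 1 − 1·(-1) = 2  (check: 299·(-1) + 160·2 = 21)
  q = 6: r = 13, s = 1 − 6·(-1) = 7, t = -1 − 6·2 = -13  (check: 299·7 + 160·(-13) = 13)
  q = 1: r = 8, s = -1 − 1·7 = -8, t = 2 − 1·(-13) = 15  (check: 299·(-8) + 160·15 = 8)
  q = 1: r = 5, s = 7 − 1·(-8) = 15, t = -13 − 1·15 = -28  (check: 299·15 + 160·(-28) = 5)
  q = 1: r = 3, s = -8 − 1·15 = -23, t = 15 − 1·(-28) = 43  (check: 299·(-23) + 160·43 = 3)
  q = 1: r = 2, s = 15 − 1·(-23) = 38, t = -28 − 1·43 = -71  (check: 299·38 + 160·(-71) = 2)
  q = 1: r = 1, s = -23 − 1·38 = -61, t = 43 − 1·(-71) = 114  (check: 299·(-61) + 160·114 = 1)
The row with r = 1 (the gcd) gives the Bezout coefficients s = -61, t = 114.
Result: 299 · (-61) + 160 · (114) = 1.

gcd(299, 160) = 1; s = -61, t = 114 (check: 299·(-61) + 160·114 = 1).


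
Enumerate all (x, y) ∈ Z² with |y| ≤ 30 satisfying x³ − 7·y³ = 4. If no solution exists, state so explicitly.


The equation is x³ - 7y³ = 4. For fixed y, x³ = 7·y³ + 4, so a solution requires the RHS to be a perfect cube.
Strategy: iterate y from -30 to 30, compute RHS = 7·y³ + 4, and check whether it is a (positive or negative) perfect cube.
Check small values of y:
  y = 0: RHS = 4 is not a perfect cube.
  y = 1: RHS = 11 is not a perfect cube.
  y = -1: RHS = -3 is not a perfect cube.
  y = 2: RHS = 60 is not a perfect cube.
  y = -2: RHS = -52 is not a perfect cube.
  y = 3: RHS = 193 is not a perfect cube.
  y = -3: RHS = -185 is not a perfect cube.
Continuing the search up to |y| = 30 finds no solutions either.
No (x, y) in the scanned range satisfies the equation.

No integer solutions with |y| ≤ 30.


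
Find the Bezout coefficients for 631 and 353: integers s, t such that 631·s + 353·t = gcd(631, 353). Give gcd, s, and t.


Euclidean algorithm on (631, 353) — divide until remainder is 0:
  631 = 1 · 353 + 278
  353 = 1 · 278 + 75
  278 = 3 · 75 + 53
  75 = 1 · 53 + 22
  53 = 2 · 22 + 9
  22 = 2 · 9 + 4
  9 = 2 · 4 + 1
  4 = 4 · 1 + 0
gcd(631, 353) = 1.
Track Bezout coefficients alongside the remainders: start with r₀ = 631 = a·1 + b·0 (s = 1, t = 0) and r₁ = 353 = a·0 + b·1 (s = 0, t = 1); each new remainder r_{k+1} = r_{k-1} − q_k·r_k inherits s_{k+1} = s_{k-1} − q_k·s_k, t_{k+1} = t_{k-1} − q_k·t_k, so r_k = a·s_k + b·t_k at every step:
  q = 1: r = 278, s = 1 − 1·0 = 1, t = 0 − 1·1 = -1  (check: 631·1 + 353·(-1) = 278)
  q = 1: r = 75, s = 0 − 1·1 = -1, t = 1 − 1·(-1) = 2  (check: 631·(-1) + 353·2 = 75)
  q = 3: r = 53, s = 1 − 3·(-1) = 4, t = -1 − 3·2 = -7  (check: 631·4 + 353·(-7) = 53)
  q = 1: r = 22, s = -1 − 1·4 = -5, t = 2 − 1·(-7) = 9  (check: 631·(-5) + 353·9 = 22)
  q = 2: r = 9, s = 4 − 2·(-5) = 14, t = -7 − 2·9 = -25  (check: 631·14 + 353·(-25) = 9)
  q = 2: r = 4, s = -5 − 2·14 = -33, t = 9 − 2·(-25) = 59  (check: 631·(-33) + 353·59 = 4)
  q = 2: r = 1, s = 14 − 2·(-33) = 80, t = -25 − 2·59 = -143  (check: 631·80 + 353·(-143) = 1)
The row with r = 1 (the gcd) gives the Bezout coefficients s = 80, t = -143.
Result: 631 · (80) + 353 · (-143) = 1.

gcd(631, 353) = 1; s = 80, t = -143 (check: 631·80 + 353·(-143) = 1).


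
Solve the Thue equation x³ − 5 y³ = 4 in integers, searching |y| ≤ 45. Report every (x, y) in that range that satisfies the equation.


The equation is x³ - 5y³ = 4. For fixed y, x³ = 5·y³ + 4, so a solution requires the RHS to be a perfect cube.
Strategy: iterate y from -45 to 45, compute RHS = 5·y³ + 4, and check whether it is a (positive or negative) perfect cube.
Check small values of y:
  y = 0: RHS = 4 is not a perfect cube.
  y = 1: RHS = 9 is not a perfect cube.
  y = -1: RHS = -1 = (-1)³ ⇒ x = -1 works.
  y = 2: RHS = 44 is not a perfect cube.
  y = -2: RHS = -36 is not a perfect cube.
  y = 3: RHS = 139 is not a perfect cube.
  y = -3: RHS = -131 is not a perfect cube.
Continuing the search up to |y| = 45 finds no further solutions beyond those listed.
Collected solutions: (-1, -1).

Solutions (with |y| ≤ 45): (-1, -1).


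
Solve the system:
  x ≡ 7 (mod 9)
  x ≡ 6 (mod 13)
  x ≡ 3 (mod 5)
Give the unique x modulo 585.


Moduli 9, 13, 5 are pairwise coprime; by CRT there is a unique solution modulo M = 9 · 13 · 5 = 585.
Solve pairwise, accumulating the modulus:
  Start with x ≡ 7 (mod 9).
  Combine with x ≡ 6 (mod 13): since gcd(9, 13) = 1, we get a unique residue mod 117.
    Write x = 7 + 9·t and substitute into x ≡ 6 (mod 13): 9·t ≡ 6 − 7 = -1 (mod 13).
    Reduce coefficients mod 13: 9·t ≡ 12 (mod 13).
    The inverse of 9 mod 13 is 3 (since 9·3 = 27 = 2·13 + 1), so t ≡ 3·12 = 36 ≡ 10 (mod 13).
    Then x = 7 + 9·10 = 97, valid modulo lcm(9, 13) = 117: x ≡ 97 (mod 117).
  Combine with x ≡ 3 (mod 5): since gcd(117, 5) = 1, we get a unique residue mod 585.
    Write x = 97 + 117·t and substitute into x ≡ 3 (mod 5): 117·t ≡ 3 − 97 = -94 (mod 5).
    Reduce coefficients mod 5: 2·t ≡ 1 (mod 5).
    The inverse of 2 mod 5 is 3 (since 2·3 = 6 = 1·5 + 1), so t ≡ 3·1 = 3 ≡ 3 (mod 5).
    Then x = 97 + 117·3 = 448, valid modulo lcm(117, 5) = 585: x ≡ 448 (mod 585).
Verify: 448 mod 9 = 7 ✓, 448 mod 13 = 6 ✓, 448 mod 5 = 3 ✓.

x ≡ 448 (mod 585).


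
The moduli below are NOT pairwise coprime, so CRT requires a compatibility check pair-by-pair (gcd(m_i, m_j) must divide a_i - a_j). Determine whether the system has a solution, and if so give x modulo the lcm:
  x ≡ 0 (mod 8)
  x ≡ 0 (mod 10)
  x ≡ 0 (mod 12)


Moduli 8, 10, 12 are not pairwise coprime, so CRT works modulo lcm(m_i) when all pairwise compatibility conditions hold.
Pairwise compatibility: gcd(m_i, m_j) must divide a_i - a_j for every pair.
Merge one congruence at a time:
  Start: x ≡ 0 (mod 8).
  Combine with x ≡ 0 (mod 10): gcd(8, 10) = 2; 0 - 0 = 0, which IS divisible by 2, so compatible.
    Write x = 0 + 8·t and substitute into x ≡ 0 (mod 10): 8·t ≡ 0 − 0 = 0 (mod 10).
    Divide the congruence (and modulus) by g = 2: 4·t ≡ 0 (mod 5).
    The inverse of 4 mod 5 is 4 (since 4·4 = 16 = 3·5 + 1), so t ≡ 4·0 = 0 ≡ 0 (mod 5).
    Then x = 0 + 8·0 = 0, valid modulo lcm(8, 10) = 40: x ≡ 0 (mod 40).
  Combine with x ≡ 0 (mod 12): gcd(40, 12) = 4; 0 - 0 = 0, which IS divisible by 4, so compatible.
    Write x = 0 + 40·t and substitute into x ≡ 0 (mod 12): 40·t ≡ 0 − 0 = 0 (mod 12).
    Divide the congruence (and modulus) by g = 4: 10·t ≡ 0 (mod 3).
    Reduce coefficients mod 3: 1·t ≡ 0 (mod 3).
    So t ≡ 0 (mod 3).
    Then x = 0 + 40·0 = 0, valid modulo lcm(40, 12) = 120: x ≡ 0 (mod 120).
Verify: 0 mod 8 = 0, 0 mod 10 = 0, 0 mod 12 = 0.

x ≡ 0 (mod 120).


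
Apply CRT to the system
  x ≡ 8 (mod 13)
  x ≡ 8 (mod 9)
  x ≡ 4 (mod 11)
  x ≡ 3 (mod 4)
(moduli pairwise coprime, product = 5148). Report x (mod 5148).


Product of moduli M = 13 · 9 · 11 · 4 = 5148.
Merge one congruence at a time:
  Start: x ≡ 8 (mod 13).
  Combine with x ≡ 8 (mod 9); new modulus lcm = 117.
    Write x = 8 + 13·t and substitute into x ≡ 8 (mod 9): 13·t ≡ 8 − 8 = 0 (mod 9).
    Reduce coefficients mod 9: 4·t ≡ 0 (mod 9).
    The inverse of 4 mod 9 is 7 (since 4·7 = 28 = 3·9 + 1), so t ≡ 7·0 = 0 ≡ 0 (mod 9).
    Then x = 8 + 13·0 = 8, valid modulo lcm(13, 9) = 117: x ≡ 8 (mod 117).
  Combine with x ≡ 4 (mod 11); new modulus lcm = 1287.
    Write x = 8 + 117·t and substitute into x ≡ 4 (mod 11): 117·t ≡ 4 − 8 = -4 (mod 11).
    Reduce coefficients mod 11: 7·t ≡ 7 (mod 11).
    The inverse of 7 mod 11 is 8 (since 7·8 = 56 = 5·11 + 1), so t ≡ 8·7 = 56 ≡ 1 (mod 11).
    Then x = 8 + 117·1 = 125, valid modulo lcm(117, 11) = 1287: x ≡ 125 (mod 1287).
  Combine with x ≡ 3 (mod 4); new modulus lcm = 5148.
    Write x = 125 + 1287·t and substitute into x ≡ 3 (mod 4): 1287·t ≡ 3 − 125 = -122 (mod 4).
    Reduce coefficients mod 4: 3·t ≡ 2 (mod 4).
    The inverse of 3 mod 4 is 3 (since 3·3 = 9 = 2·4 + 1), so t ≡ 3·2 = 6 ≡ 2 (mod 4).
    Then x = 125 + 1287·2 = 2699, valid modulo lcm(1287, 4) = 5148: x ≡ 2699 (mod 5148).
Verify against each original: 2699 mod 13 = 8, 2699 mod 9 = 8, 2699 mod 11 = 4, 2699 mod 4 = 3.

x ≡ 2699 (mod 5148).


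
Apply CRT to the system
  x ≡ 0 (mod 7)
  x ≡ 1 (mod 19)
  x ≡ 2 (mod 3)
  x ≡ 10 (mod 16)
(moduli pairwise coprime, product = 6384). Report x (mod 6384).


Product of moduli M = 7 · 19 · 3 · 16 = 6384.
Merge one congruence at a time:
  Start: x ≡ 0 (mod 7).
  Combine with x ≡ 1 (mod 19); new modulus lcm = 133.
    Write x = 0 + 7·t and substitute into x ≡ 1 (mod 19): 7·t ≡ 1 − 0 = 1 (mod 19).
    The inverse of 7 mod 19 is 11 (since 7·11 = 77 = 4·19 + 1), so t ≡ 11·1 = 11 ≡ 11 (mod 19).
    Then x = 0 + 7·11 = 77, valid modulo lcm(7, 19) = 133: x ≡ 77 (mod 133).
  Combine with x ≡ 2 (mod 3); new modulus lcm = 399.
    Write x = 77 + 133·t and substitute into x ≡ 2 (mod 3): 133·t ≡ 2 − 77 = -75 (mod 3).
    Reduce coefficients mod 3: 1·t ≡ 0 (mod 3).
    So t ≡ 0 (mod 3).
    Then x = 77 + 133·0 = 77, valid modulo lcm(133, 3) = 399: x ≡ 77 (mod 399).
  Combine with x ≡ 10 (mod 16); new modulus lcm = 6384.
    Write x = 77 + 399·t and substitute into x ≡ 10 (mod 16): 399·t ≡ 10 − 77 = -67 (mod 16).
    Reduce coefficients mod 16: 15·t ≡ 13 (mod 16).
    The inverse of 15 mod 16 is 15 (since 15·15 = 225 = 14·16 + 1), so t ≡ 15·13 = 195 ≡ 3 (mod 16).
    Then x = 77 + 399·3 = 1274, valid modulo lcm(399, 16) = 6384: x ≡ 1274 (mod 6384).
Verify against each original: 1274 mod 7 = 0, 1274 mod 19 = 1, 1274 mod 3 = 2, 1274 mod 16 = 10.

x ≡ 1274 (mod 6384).


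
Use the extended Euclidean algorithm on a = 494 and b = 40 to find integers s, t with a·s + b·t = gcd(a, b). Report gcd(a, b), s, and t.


Euclidean algorithm on (494, 40) — divide until remainder is 0:
  494 = 12 · 40 + 14
  40 = 2 · 14 + 12
  14 = 1 · 12 + 2
  12 = 6 · 2 + 0
gcd(494, 40) = 2.
Track Bezout coefficients alongside the remainders: start with r₀ = 494 = a·1 + b·0 (s = 1, t = 0) and r₁ = 40 = a·0 + b·1 (s = 0, t = 1); each new remainder r_{k+1} = r_{k-1} − q_k·r_k inherits s_{k+1} = s_{k-1} − q_k·s_k, t_{k+1} = t_{k-1} − q_k·t_k, so r_k = a·s_k + b·t_k at every step:
  q = 12: r = 14, s = 1 − 12·0 = 1, t = 0 − 12·1 = -12  (check: 494·1 + 40·(-12) = 14)
  q = 2: r = 12, s = 0 − 2·1 = -2, t = 1 − 2·(-12) = 25  (check: 494·(-2) + 40·25 = 12)
  q = 1: r = 2, s = 1 − 1·(-2) = 3, t = -12 − 1·25 = -37  (check: 494·3 + 40·(-37) = 2)
The row with r = 2 (the gcd) gives the Bezout coefficients s = 3, t = -37.
Result: 494 · (3) + 40 · (-37) = 2.

gcd(494, 40) = 2; s = 3, t = -37 (check: 494·3 + 40·(-37) = 2).


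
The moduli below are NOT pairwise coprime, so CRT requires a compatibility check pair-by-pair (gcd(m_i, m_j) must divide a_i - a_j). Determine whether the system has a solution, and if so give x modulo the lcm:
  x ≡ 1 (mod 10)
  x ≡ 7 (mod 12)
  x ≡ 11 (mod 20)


Moduli 10, 12, 20 are not pairwise coprime, so CRT works modulo lcm(m_i) when all pairwise compatibility conditions hold.
Pairwise compatibility: gcd(m_i, m_j) must divide a_i - a_j for every pair.
Merge one congruence at a time:
  Start: x ≡ 1 (mod 10).
  Combine with x ≡ 7 (mod 12): gcd(10, 12) = 2; 7 - 1 = 6, which IS divisible by 2, so compatible.
    Write x = 1 + 10·t and substitute into x ≡ 7 (mod 12): 10·t ≡ 7 − 1 = 6 (mod 12).
    Divide the congruence (and modulus) by g = 2: 5·t ≡ 3 (mod 6).
    The inverse of 5 mod 6 is 5 (since 5·5 = 25 = 4·6 + 1), so t ≡ 5·3 = 15 ≡ 3 (mod 6).
    Then x = 1 + 10·3 = 31, valid modulo lcm(10, 12) = 60: x ≡ 31 (mod 60).
  Combine with x ≡ 11 (mod 20): gcd(60, 20) = 20; 11 - 31 = -20, which IS divisible by 20, so compatible.
    Write x = 31 + 60·t and substitute into x ≡ 11 (mod 20): 60·t ≡ 11 − 31 = -20 (mod 20).
    Divide the congruence (and modulus) by g = 20: 3·t ≡ -1 (mod 1).
    Modulo 1 every t works; take t = 0.
    Then x = 31 + 60·0 = 31, valid modulo lcm(60, 20) = 60: x ≡ 31 (mod 60).
Verify: 31 mod 10 = 1, 31 mod 12 = 7, 31 mod 20 = 11.

x ≡ 31 (mod 60).


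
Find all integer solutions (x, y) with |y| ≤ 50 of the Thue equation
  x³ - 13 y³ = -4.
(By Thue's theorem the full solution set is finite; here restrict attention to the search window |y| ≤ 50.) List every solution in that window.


The equation is x³ - 13y³ = -4. For fixed y, x³ = 13·y³ − 4, so a solution requires the RHS to be a perfect cube.
Strategy: iterate y from -50 to 50, compute RHS = 13·y³ − 4, and check whether it is a (positive or negative) perfect cube.
Check small values of y:
  y = 0: RHS = -4 is not a perfect cube.
  y = 1: RHS = 9 is not a perfect cube.
  y = -1: RHS = -17 is not a perfect cube.
  y = 2: RHS = 100 is not a perfect cube.
  y = -2: RHS = -108 is not a perfect cube.
  y = 3: RHS = 347 is not a perfect cube.
  y = -3: RHS = -355 is not a perfect cube.
Continuing the search up to |y| = 50 finds no solutions either.
No (x, y) in the scanned range satisfies the equation.

No integer solutions with |y| ≤ 50.


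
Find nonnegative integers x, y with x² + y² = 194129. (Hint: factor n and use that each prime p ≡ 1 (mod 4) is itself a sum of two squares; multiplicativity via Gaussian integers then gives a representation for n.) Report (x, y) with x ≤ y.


Step 1: Factor n = 194129 = 13 · 109 · 137.
Step 2: Check the mod-4 condition on each prime factor: 13 ≡ 1 (mod 4), exponent 1; 109 ≡ 1 (mod 4), exponent 1; 137 ≡ 1 (mod 4), exponent 1.
All primes ≡ 3 (mod 4) appear to even exponent (or don't appear), so by the two-squares theorem n IS expressible as a sum of two squares.
Step 3: Build a representation. Here n = 13 · 109 · 137 is a product of primes ≡ 1 (mod 4). Each prime p ≡ 1 (mod 4) is itself a sum of two squares; find a² by testing p − a² for a perfect square:
  13: 13 − 1² = 12, 13 − 2² = 9 = 3² ⇒ 13 = 2² + 3².
  109: 109 − 1² = 108, 109 − 2² = 105, 109 − 3² = 100 = 10² ⇒ 109 = 3² + 10².
  137: 137 − 1² = 136, 137 − 2² = 133, 137 − 3² = 128, 137 − 4² = 121 = 11² ⇒ 137 = 4² + 11².
  Combine using the Brahmagupta–Fibonacci identity (a² + b²)(c² + d²) = (ac − bd)² + (ad + bc)² = (ac + bd)² + (ad − bc)²:
  13 · 109 = 1417: from (2² + 3²)(3² + 10²), take (2·3 − 3·10, 2·10 + 3·3) = (6 − 30, 20 + 9) = (-24, 29); dropping signs (only squares matter) gives (24, 29); check 24² + 29² = 576 + 841 = 1417 ✓.
  1417 · 137 = 194129: from (24² + 29²)(4² + 11²), take (24·4 − 29·11, 24·11 + 29·4) = (96 − 319, 264 + 116) = (-223, 380); dropping signs (only squares matter) gives (223, 380); check 223² + 380² = 49729 + 144400 = 194129 ✓.
Step 4: Order so x ≤ y and verify: 223² + 380² = 49729 + 144400 = 194129 = n. ✓

n = 194129 = 223² + 380² (one valid representation with x ≤ y).
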